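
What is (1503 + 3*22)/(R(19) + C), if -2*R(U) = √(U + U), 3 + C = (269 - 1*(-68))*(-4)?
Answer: -4239438/3650383 + 1569*√38/3650383 ≈ -1.1587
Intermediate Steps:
C = -1351 (C = -3 + (269 - 1*(-68))*(-4) = -3 + (269 + 68)*(-4) = -3 + 337*(-4) = -3 - 1348 = -1351)
R(U) = -√2*√U/2 (R(U) = -√(U + U)/2 = -√2*√U/2)
(1503 + 3*22)/(R(19) + C) = (1503 + 3*22)/(-√2*√19/2 - 1351) = (1503 + 66)/(-√38/2 - 1351) = 1569/(-1351 - √38/2)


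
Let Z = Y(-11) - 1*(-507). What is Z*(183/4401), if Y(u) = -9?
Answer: 10126/489 ≈ 20.708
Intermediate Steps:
Z = 498 (Z = -9 - 1*(-507) = -9 + 507 = 498)
Z*(183/4401) = 498*(183/4401) = 498*(183*(1/4401)) = 498*(61/1467) = 10126/489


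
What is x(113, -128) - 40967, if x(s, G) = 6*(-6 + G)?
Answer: -41771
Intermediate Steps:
x(s, G) = -36 + 6*G
x(113, -128) - 40967 = (-36 + 6*(-128)) - 40967 = (-36 - 768) - 40967 = -804 - 40967 = -41771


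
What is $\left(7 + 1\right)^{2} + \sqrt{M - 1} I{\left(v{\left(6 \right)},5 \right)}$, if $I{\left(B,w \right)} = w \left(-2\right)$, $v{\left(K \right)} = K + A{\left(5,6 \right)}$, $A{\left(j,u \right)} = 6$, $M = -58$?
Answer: $64 - 10 i \sqrt{59} \approx 64.0 - 76.811 i$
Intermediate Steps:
$v{\left(K \right)} = 6 + K$ ($v{\left(K \right)} = K + 6 = 6 + K$)
$I{\left(B,w \right)} = - 2 w$
$\left(7 + 1\right)^{2} + \sqrt{M - 1} I{\left(v{\left(6 \right)},5 \right)} = \left(7 + 1\right)^{2} + \sqrt{-58 - 1} \left(\left(-2\right) 5\right) = 8^{2} + \sqrt{-59} \left(-10\right) = 64 + i \sqrt{59} \left(-10\right) = 64 - 10 i \sqrt{59}$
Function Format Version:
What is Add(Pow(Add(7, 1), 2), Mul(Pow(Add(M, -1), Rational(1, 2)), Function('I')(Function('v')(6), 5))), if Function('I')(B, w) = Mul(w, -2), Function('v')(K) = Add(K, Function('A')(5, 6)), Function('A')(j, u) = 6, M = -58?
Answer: Add(64, Mul(-10, I, Pow(59, Rational(1, 2)))) ≈ Add(64.000, Mul(-76.811, I))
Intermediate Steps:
Function('v')(K) = Add(6, K) (Function('v')(K) = Add(K, 6) = Add(6, K))
Function('I')(B, w) = Mul(-2, w)
Add(Pow(Add(7, 1), 2), Mul(Pow(Add(M, -1), Rational(1, 2)), Function('I')(Function('v')(6), 5))) = Add(Pow(Add(7, 1), 2), Mul(Pow(Add(-58, -1), Rational(1, 2)), Mul(-2, 5))) = Add(Pow(8, 2), Mul(Pow(-59, Rational(1, 2)), -10)) = Add(64, Mul(Mul(I, Pow(59, Rational(1, 2))), -10)) = Add(64, Mul(-10, I, Pow(59, Rational(1, 2))))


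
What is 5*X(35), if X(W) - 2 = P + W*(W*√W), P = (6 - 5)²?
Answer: 15 + 6125*√35 ≈ 36251.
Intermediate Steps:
P = 1 (P = 1² = 1)
X(W) = 3 + W^(5/2) (X(W) = 2 + (1 + W*(W*√W)) = 2 + (1 + W*W^(3/2)) = 2 + (1 + W^(5/2)) = 3 + W^(5/2))
5*X(35) = 5*(3 + 35^(5/2)) = 5*(3 + 1225*√35) = 15 + 6125*√35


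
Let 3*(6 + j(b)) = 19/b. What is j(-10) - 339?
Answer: -10369/30 ≈ -345.63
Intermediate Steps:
j(b) = -6 + 19/(3*b) (j(b) = -6 + (19/b)/3 = -6 + 19/(3*b))
j(-10) - 339 = (-6 + (19/3)/(-10)) - 339 = (-6 + (19/3)*(-⅒)) - 339 = (-6 - 19/30) - 339 = -199/30 - 339 = -10369/30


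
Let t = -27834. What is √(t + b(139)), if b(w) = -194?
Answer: 14*I*√143 ≈ 167.42*I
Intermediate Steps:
√(t + b(139)) = √(-27834 - 194) = √(-28028) = 14*I*√143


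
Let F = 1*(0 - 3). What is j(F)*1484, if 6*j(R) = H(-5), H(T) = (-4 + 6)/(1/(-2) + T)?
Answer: -2968/33 ≈ -89.939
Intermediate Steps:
H(T) = 2/(-½ + T)
F = -3 (F = 1*(-3) = -3)
j(R) = -2/33 (j(R) = (4/(-1 + 2*(-5)))/6 = (4/(-1 - 10))/6 = (4/(-11))/6 = (4*(-1/11))/6 = (⅙)*(-4/11) = -2/33)
j(F)*1484 = -2/33*1484 = -2968/33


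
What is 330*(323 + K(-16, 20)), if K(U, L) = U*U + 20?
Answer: 197670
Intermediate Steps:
K(U, L) = 20 + U² (K(U, L) = U² + 20 = 20 + U²)
330*(323 + K(-16, 20)) = 330*(323 + (20 + (-16)²)) = 330*(323 + (20 + 256)) = 330*(323 + 276) = 330*599 = 197670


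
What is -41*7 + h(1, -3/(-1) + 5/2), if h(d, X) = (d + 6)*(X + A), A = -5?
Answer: -567/2 ≈ -283.50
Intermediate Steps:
h(d, X) = (-5 + X)*(6 + d) (h(d, X) = (d + 6)*(X - 5) = (6 + d)*(-5 + X) = (-5 + X)*(6 + d))
-41*7 + h(1, -3/(-1) + 5/2) = -41*7 + (-30 - 5*1 + 6*(-3/(-1) + 5/2) + (-3/(-1) + 5/2)*1) = -287 + (-30 - 5 + 6*(-3*(-1) + 5*(½)) + (-3*(-1) + 5*(½))*1) = -287 + (-30 - 5 + 6*(3 + 5/2) + (3 + 5/2)*1) = -287 + (-30 - 5 + 6*(11/2) + (11/2)*1) = -287 + (-30 - 5 + 33 + 11/2) = -287 + 7/2 = -567/2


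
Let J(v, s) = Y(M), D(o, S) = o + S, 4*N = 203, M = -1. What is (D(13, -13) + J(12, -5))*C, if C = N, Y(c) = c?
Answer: -203/4 ≈ -50.750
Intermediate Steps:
N = 203/4 (N = (¼)*203 = 203/4 ≈ 50.750)
D(o, S) = S + o
J(v, s) = -1
C = 203/4 ≈ 50.750
(D(13, -13) + J(12, -5))*C = ((-13 + 13) - 1)*(203/4) = (0 - 1)*(203/4) = -1*203/4 = -203/4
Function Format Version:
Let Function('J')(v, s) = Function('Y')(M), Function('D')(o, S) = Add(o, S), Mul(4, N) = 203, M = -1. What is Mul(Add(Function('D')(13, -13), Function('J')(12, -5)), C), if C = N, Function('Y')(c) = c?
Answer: Rational(-203, 4) ≈ -50.750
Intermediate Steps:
N = Rational(203, 4) (N = Mul(Rational(1, 4), 203) = Rational(203, 4) ≈ 50.750)
Function('D')(o, S) = Add(S, o)
Function('J')(v, s) = -1
C = Rational(203, 4) ≈ 50.750
Mul(Add(Function('D')(13, -13), Function('J')(12, -5)), C) = Mul(Add(Add(-13, 13), -1), Rational(203, 4)) = Mul(Add(0, -1), Rational(203, 4)) = Mul(-1, Rational(203, 4)) = Rational(-203, 4)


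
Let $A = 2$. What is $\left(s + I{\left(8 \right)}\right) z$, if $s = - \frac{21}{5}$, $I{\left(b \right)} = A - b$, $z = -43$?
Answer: $\frac{2193}{5} \approx 438.6$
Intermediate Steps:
$I{\left(b \right)} = 2 - b$
$s = - \frac{21}{5}$ ($s = \left(-21\right) \frac{1}{5} = - \frac{21}{5} \approx -4.2$)
$\left(s + I{\left(8 \right)}\right) z = \left(- \frac{21}{5} + \left(2 - 8\right)\right) \left(-43\right) = \left(- \frac{21}{5} - 6\right) \left(-43\right) = \left(- \frac{51}{5}\right) \left(-43\right) = \frac{2193}{5}$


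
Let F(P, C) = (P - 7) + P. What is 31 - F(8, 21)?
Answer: 22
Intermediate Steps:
F(P, C) = -7 + 2*P (F(P, C) = (-7 + P) + P = -7 + 2*P)
31 - F(8, 21) = 31 - (-7 + 2*8) = 31 - (-7 + 16) = 31 - 1*9 = 31 - 9 = 22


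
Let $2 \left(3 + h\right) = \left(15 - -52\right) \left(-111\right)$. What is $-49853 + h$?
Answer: $- \frac{107149}{2} \approx -53575.0$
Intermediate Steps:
$h = - \frac{7443}{2}$ ($h = -3 + \frac{\left(15 - -52\right) \left(-111\right)}{2} = -3 + \frac{\left(15 + 52\right) \left(-111\right)}{2} = -3 + \frac{67 \left(-111\right)}{2} = -3 + \frac{1}{2} \left(-7437\right) = -3 - \frac{7437}{2} = - \frac{7443}{2} \approx -3721.5$)
$-49853 + h = -49853 - \frac{7443}{2} = - \frac{107149}{2}$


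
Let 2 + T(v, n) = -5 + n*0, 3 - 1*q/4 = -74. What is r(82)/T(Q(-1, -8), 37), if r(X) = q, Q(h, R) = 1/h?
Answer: -44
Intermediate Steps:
q = 308 (q = 12 - 4*(-74) = 12 + 296 = 308)
r(X) = 308
T(v, n) = -7 (T(v, n) = -2 + (-5 + n*0) = -2 + (-5 + 0) = -2 - 5 = -7)
r(82)/T(Q(-1, -8), 37) = 308/(-7) = 308*(-⅐) = -44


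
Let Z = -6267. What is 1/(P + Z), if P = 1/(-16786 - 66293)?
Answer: -83079/520656094 ≈ -0.00015957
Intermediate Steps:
P = -1/83079 (P = 1/(-83079) = -1/83079 ≈ -1.2037e-5)
1/(P + Z) = 1/(-1/83079 - 6267) = 1/(-520656094/83079) = -83079/520656094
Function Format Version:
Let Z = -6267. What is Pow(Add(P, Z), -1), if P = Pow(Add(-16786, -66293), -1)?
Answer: Rational(-83079, 520656094) ≈ -0.00015957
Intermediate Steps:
P = Rational(-1, 83079) (P = Pow(-83079, -1) = Rational(-1, 83079) ≈ -1.2037e-5)
Pow(Add(P, Z), -1) = Pow(Add(Rational(-1, 83079), -6267), -1) = Pow(Rational(-520656094, 83079), -1) = Rational(-83079, 520656094)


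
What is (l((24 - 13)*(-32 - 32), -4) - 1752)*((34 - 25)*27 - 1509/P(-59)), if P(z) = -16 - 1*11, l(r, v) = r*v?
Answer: 2862160/9 ≈ 3.1802e+5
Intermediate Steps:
P(z) = -27 (P(z) = -16 - 11 = -27)
(l((24 - 13)*(-32 - 32), -4) - 1752)*((34 - 25)*27 - 1509/P(-59)) = (((24 - 13)*(-32 - 32))*(-4) - 1752)*((34 - 25)*27 - 1509/(-27)) = ((11*(-64))*(-4) - 1752)*(9*27 - 1509*(-1/27)) = (-704*(-4) - 1752)*(243 + 503/9) = (2816 - 1752)*(2690/9) = 1064*(2690/9) = 2862160/9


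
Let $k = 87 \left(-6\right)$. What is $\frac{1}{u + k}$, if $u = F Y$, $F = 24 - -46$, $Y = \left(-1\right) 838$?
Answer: $- \frac{1}{59182} \approx -1.6897 \cdot 10^{-5}$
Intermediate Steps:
$Y = -838$
$F = 70$ ($F = 24 + 46 = 70$)
$u = -58660$ ($u = 70 \left(-838\right) = -58660$)
$k = -522$
$\frac{1}{u + k} = \frac{1}{-58660 - 522} = \frac{1}{-59182} = - \frac{1}{59182}$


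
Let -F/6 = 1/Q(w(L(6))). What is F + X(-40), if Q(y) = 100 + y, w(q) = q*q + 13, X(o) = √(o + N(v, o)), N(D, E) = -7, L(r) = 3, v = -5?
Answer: -3/61 + I*√47 ≈ -0.04918 + 6.8557*I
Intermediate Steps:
X(o) = √(-7 + o) (X(o) = √(o - 7) = √(-7 + o))
w(q) = 13 + q² (w(q) = q² + 13 = 13 + q²)
F = -3/61 (F = -6/(100 + (13 + 3²)) = -6/(100 + (13 + 9)) = -6/(100 + 22) = -6/122 = -6*1/122 = -3/61 ≈ -0.049180)
F + X(-40) = -3/61 + √(-7 - 40) = -3/61 + √(-47) = -3/61 + I*√47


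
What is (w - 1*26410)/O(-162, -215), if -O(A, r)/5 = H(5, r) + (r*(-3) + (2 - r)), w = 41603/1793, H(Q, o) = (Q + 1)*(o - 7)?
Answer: -47311527/4213550 ≈ -11.228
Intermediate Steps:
H(Q, o) = (1 + Q)*(-7 + o)
w = 41603/1793 (w = 41603*(1/1793) = 41603/1793 ≈ 23.203)
O(A, r) = 200 - 10*r (O(A, r) = -5*((-7 + r - 7*5 + 5*r) + (r*(-3) + (2 - r))) = -5*((-7 + r - 35 + 5*r) + (-3*r + (2 - r))) = -5*((-42 + 6*r) + (2 - 4*r)) = -5*(-40 + 2*r) = 200 - 10*r)
(w - 1*26410)/O(-162, -215) = (41603/1793 - 1*26410)/(200 - 10*(-215)) = (41603/1793 - 26410)/(200 + 2150) = -47311527/1793/2350 = -47311527/1793*1/2350 = -47311527/4213550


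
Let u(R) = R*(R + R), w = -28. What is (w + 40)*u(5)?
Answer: 600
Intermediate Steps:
u(R) = 2*R² (u(R) = R*(2*R) = 2*R²)
(w + 40)*u(5) = (-28 + 40)*(2*5²) = 12*(2*25) = 12*50 = 600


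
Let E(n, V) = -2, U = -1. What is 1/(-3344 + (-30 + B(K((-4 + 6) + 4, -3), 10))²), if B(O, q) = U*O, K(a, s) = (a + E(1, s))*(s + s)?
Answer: -1/3308 ≈ -0.00030230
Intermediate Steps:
K(a, s) = 2*s*(-2 + a) (K(a, s) = (a - 2)*(s + s) = (-2 + a)*(2*s) = 2*s*(-2 + a))
B(O, q) = -O
1/(-3344 + (-30 + B(K((-4 + 6) + 4, -3), 10))²) = 1/(-3344 + (-30 - 2*(-3)*(-2 + ((-4 + 6) + 4)))²) = 1/(-3344 + (-30 - 2*(-3)*(-2 + (2 + 4)))²) = 1/(-3344 + (-30 - 2*(-3)*(-2 + 6))²) = 1/(-3344 + (-30 - 2*(-3)*4)²) = 1/(-3344 + (-30 - 1*(-24))²) = 1/(-3344 + (-30 + 24)²) = 1/(-3344 + (-6)²) = 1/(-3344 + 36) = 1/(-3308) = -1/3308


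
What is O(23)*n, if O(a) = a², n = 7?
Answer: 3703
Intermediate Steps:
O(23)*n = 23²*7 = 529*7 = 3703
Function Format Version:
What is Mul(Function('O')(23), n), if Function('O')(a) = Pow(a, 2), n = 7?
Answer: 3703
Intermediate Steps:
Mul(Function('O')(23), n) = Mul(Pow(23, 2), 7) = Mul(529, 7) = 3703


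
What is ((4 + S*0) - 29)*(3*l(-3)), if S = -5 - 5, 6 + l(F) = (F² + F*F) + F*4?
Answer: 0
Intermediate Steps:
l(F) = -6 + 2*F² + 4*F (l(F) = -6 + ((F² + F*F) + F*4) = -6 + ((F² + F²) + 4*F) = -6 + (2*F² + 4*F) = -6 + 2*F² + 4*F)
S = -10
((4 + S*0) - 29)*(3*l(-3)) = ((4 - 10*0) - 29)*(3*(-6 + 2*(-3)² + 4*(-3))) = ((4 + 0) - 29)*(3*(-6 + 2*9 - 12)) = (4 - 29)*(3*(-6 + 18 - 12)) = -75*0 = -25*0 = 0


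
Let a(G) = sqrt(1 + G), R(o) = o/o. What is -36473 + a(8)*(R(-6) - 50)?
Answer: -36620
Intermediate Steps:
R(o) = 1
-36473 + a(8)*(R(-6) - 50) = -36473 + sqrt(1 + 8)*(1 - 50) = -36473 + sqrt(9)*(-49) = -36473 + 3*(-49) = -36473 - 147 = -36620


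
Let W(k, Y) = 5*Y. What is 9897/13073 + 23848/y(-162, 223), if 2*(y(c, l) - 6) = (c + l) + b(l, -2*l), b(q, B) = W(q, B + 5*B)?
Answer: -491830429/173962411 ≈ -2.8272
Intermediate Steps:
b(q, B) = 30*B (b(q, B) = 5*(B + 5*B) = 5*(6*B) = 30*B)
y(c, l) = 6 + c/2 - 59*l/2 (y(c, l) = 6 + ((c + l) + 30*(-2*l))/2 = 6 + ((c + l) - 60*l)/2 = 6 + (c - 59*l)/2 = 6 + (c/2 - 59*l/2) = 6 + c/2 - 59*l/2)
9897/13073 + 23848/y(-162, 223) = 9897/13073 + 23848/(6 + (½)*(-162) - 59/2*223) = 9897*(1/13073) + 23848/(6 - 81 - 13157/2) = 9897/13073 + 23848/(-13307/2) = 9897/13073 + 23848*(-2/13307) = 9897/13073 - 47696/13307 = -491830429/173962411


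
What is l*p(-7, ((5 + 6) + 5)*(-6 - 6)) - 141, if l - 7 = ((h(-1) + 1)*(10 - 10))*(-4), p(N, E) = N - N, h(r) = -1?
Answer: -141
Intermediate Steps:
p(N, E) = 0
l = 7 (l = 7 + ((-1 + 1)*(10 - 10))*(-4) = 7 + (0*0)*(-4) = 7 + 0*(-4) = 7 + 0 = 7)
l*p(-7, ((5 + 6) + 5)*(-6 - 6)) - 141 = 7*0 - 141 = 0 - 141 = -141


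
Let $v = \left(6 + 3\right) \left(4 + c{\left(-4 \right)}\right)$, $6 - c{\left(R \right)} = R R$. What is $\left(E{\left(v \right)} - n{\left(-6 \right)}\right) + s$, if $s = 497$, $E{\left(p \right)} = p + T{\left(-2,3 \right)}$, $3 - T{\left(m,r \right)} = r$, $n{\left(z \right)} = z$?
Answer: $449$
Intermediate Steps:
$c{\left(R \right)} = 6 - R^{2}$ ($c{\left(R \right)} = 6 - R R = 6 - R^{2}$)
$T{\left(m,r \right)} = 3 - r$
$v = -54$ ($v = \left(6 + 3\right) \left(4 + \left(6 - \left(-4\right)^{2}\right)\right) = 9 \left(4 + \left(6 - 16\right)\right) = 9 \left(4 - 10\right) = 9 \left(-6\right) = -54$)
$E{\left(p \right)} = p$ ($E{\left(p \right)} = p + \left(3 - 3\right) = p + 0 = p$)
$\left(E{\left(v \right)} - n{\left(-6 \right)}\right) + s = \left(-54 - -6\right) + 497 = \left(-54 + 6\right) + 497 = -48 + 497 = 449$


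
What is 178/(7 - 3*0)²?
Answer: 178/49 ≈ 3.6327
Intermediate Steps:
178/(7 - 3*0)² = 178/(7 + 0)² = 178/7² = 178/49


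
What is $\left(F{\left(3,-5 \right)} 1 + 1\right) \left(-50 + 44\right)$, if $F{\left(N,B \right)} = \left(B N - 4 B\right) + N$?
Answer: $-54$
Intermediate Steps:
$F{\left(N,B \right)} = N - 4 B + B N$ ($F{\left(N,B \right)} = \left(- 4 B + B N\right) + N = N - 4 B + B N$)
$\left(F{\left(3,-5 \right)} 1 + 1\right) \left(-50 + 44\right) = \left(\left(3 - -20 - 15\right) 1 + 1\right) \left(-50 + 44\right) = \left(\left(3 + 20 - 15\right) 1 + 1\right) \left(-6\right) = \left(8 \cdot 1 + 1\right) \left(-6\right) = \left(8 + 1\right) \left(-6\right) = 9 \left(-6\right) = -54$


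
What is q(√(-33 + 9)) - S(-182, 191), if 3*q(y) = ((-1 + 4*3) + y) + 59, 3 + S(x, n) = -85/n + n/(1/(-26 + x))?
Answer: 22779488/573 + 2*I*√6/3 ≈ 39755.0 + 1.633*I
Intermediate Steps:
S(x, n) = -3 - 85/n + n*(-26 + x) (S(x, n) = -3 + (-85/n + n/(1/(-26 + x))) = -3 + (-85/n + n*(-26 + x)) = -3 - 85/n + n*(-26 + x))
q(y) = 70/3 + y/3 (q(y) = (((-1 + 4*3) + y) + 59)/3 = (((-1 + 12) + y) + 59)/3 = ((11 + y) + 59)/3 = (70 + y)/3 = 70/3 + y/3)
q(√(-33 + 9)) - S(-182, 191) = (70/3 + √(-33 + 9)/3) - (-3 - 85/191 - 26*191 + 191*(-182)) = (70/3 + √(-24)/3) - (-3 - 85*1/191 - 4966 - 34762) = (70/3 + (2*I*√6)/3) - (-3 - 85/191 - 4966 - 34762) = (70/3 + 2*I*√6/3) - 1*(-7588706/191) = (70/3 + 2*I*√6/3) + 7588706/191 = 22779488/573 + 2*I*√6/3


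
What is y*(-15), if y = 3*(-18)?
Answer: 810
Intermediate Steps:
y = -54
y*(-15) = -54*(-15) = 810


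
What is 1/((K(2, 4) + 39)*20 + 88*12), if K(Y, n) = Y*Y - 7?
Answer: 1/1776 ≈ 0.00056306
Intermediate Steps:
K(Y, n) = -7 + Y**2 (K(Y, n) = Y**2 - 7 = -7 + Y**2)
1/((K(2, 4) + 39)*20 + 88*12) = 1/(((-7 + 2**2) + 39)*20 + 88*12) = 1/(((-7 + 4) + 39)*20 + 1056) = 1/((-3 + 39)*20 + 1056) = 1/(36*20 + 1056) = 1/(720 + 1056) = 1/1776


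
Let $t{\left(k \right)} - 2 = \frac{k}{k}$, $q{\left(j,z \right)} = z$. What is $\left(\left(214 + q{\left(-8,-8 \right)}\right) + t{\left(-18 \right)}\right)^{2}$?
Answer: $43681$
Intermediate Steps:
$t{\left(k \right)} = 3$ ($t{\left(k \right)} = 2 + \frac{k}{k} = 2 + 1 = 3$)
$\left(\left(214 + q{\left(-8,-8 \right)}\right) + t{\left(-18 \right)}\right)^{2} = \left(\left(214 - 8\right) + 3\right)^{2} = \left(206 + 3\right)^{2} = 209^{2} = 43681$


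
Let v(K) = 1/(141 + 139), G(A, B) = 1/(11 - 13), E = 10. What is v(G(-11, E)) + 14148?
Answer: 3961441/280 ≈ 14148.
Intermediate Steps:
G(A, B) = -½ (G(A, B) = 1/(-2) = -½)
v(K) = 1/280
v(G(-11, E)) + 14148 = 1/280 + 14148 = 3961441/280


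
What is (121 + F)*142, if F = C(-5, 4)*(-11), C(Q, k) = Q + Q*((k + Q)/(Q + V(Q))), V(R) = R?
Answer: 25773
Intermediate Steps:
C(Q, k) = k/2 + 3*Q/2 (C(Q, k) = Q + Q*((k + Q)/(Q + Q)) = Q + Q*((Q + k)/((2*Q))) = Q + Q*((Q + k)*(1/(2*Q))) = Q + Q*((Q + k)/(2*Q)) = Q + (Q/2 + k/2) = k/2 + 3*Q/2)
F = 121/2 (F = ((½)*4 + (3/2)*(-5))*(-11) = (2 - 15/2)*(-11) = -11/2*(-11) = 121/2 ≈ 60.500)
(121 + F)*142 = (121 + 121/2)*142 = (363/2)*142 = 25773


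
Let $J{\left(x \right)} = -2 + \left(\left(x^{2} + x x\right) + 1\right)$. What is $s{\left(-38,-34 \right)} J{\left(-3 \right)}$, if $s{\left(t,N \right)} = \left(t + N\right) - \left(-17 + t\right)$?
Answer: $-289$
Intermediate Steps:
$s{\left(t,N \right)} = 17 + N$ ($s{\left(t,N \right)} = \left(N + t\right) - \left(-17 + t\right) = 17 + N$)
$J{\left(x \right)} = -1 + 2 x^{2}$ ($J{\left(x \right)} = -2 + \left(\left(x^{2} + x^{2}\right) + 1\right) = -2 + \left(2 x^{2} + 1\right) = -2 + \left(1 + 2 x^{2}\right) = -1 + 2 x^{2}$)
$s{\left(-38,-34 \right)} J{\left(-3 \right)} = \left(17 - 34\right) \left(-1 + 2 \left(-3\right)^{2}\right) = - 17 \left(-1 + 2 \cdot 9\right) = - 17 \left(-1 + 18\right) = \left(-17\right) 17 = -289$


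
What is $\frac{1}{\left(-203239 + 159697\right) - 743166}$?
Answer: $- \frac{1}{786708} \approx -1.2711 \cdot 10^{-6}$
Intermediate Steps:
$\frac{1}{\left(-203239 + 159697\right) - 743166} = \frac{1}{-43542 - 743166} = \frac{1}{-786708} = - \frac{1}{786708}$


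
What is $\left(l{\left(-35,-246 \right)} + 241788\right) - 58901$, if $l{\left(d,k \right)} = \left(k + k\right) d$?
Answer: $200107$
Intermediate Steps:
$l{\left(d,k \right)} = 2 d k$ ($l{\left(d,k \right)} = 2 k d = 2 d k$)
$\left(l{\left(-35,-246 \right)} + 241788\right) - 58901 = \left(2 \left(-35\right) \left(-246\right) + 241788\right) - 58901 = \left(17220 + 241788\right) - 58901 = 259008 - 58901 = 200107$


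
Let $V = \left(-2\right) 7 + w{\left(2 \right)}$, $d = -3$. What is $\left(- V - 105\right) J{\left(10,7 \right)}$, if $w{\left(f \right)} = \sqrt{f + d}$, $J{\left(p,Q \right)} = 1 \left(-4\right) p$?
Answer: $3640 + 40 i \approx 3640.0 + 40.0 i$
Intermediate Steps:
$J{\left(p,Q \right)} = - 4 p$
$w{\left(f \right)} = \sqrt{-3 + f}$ ($w{\left(f \right)} = \sqrt{f - 3} = \sqrt{-3 + f}$)
$V = -14 + i$ ($V = \left(-2\right) 7 + \sqrt{-3 + 2} = -14 + \sqrt{-1} = -14 + i \approx -14.0 + 1.0 i$)
$\left(- V - 105\right) J{\left(10,7 \right)} = \left(- (-14 + i) - 105\right) \left(\left(-4\right) 10\right) = \left(\left(14 - i\right) - 105\right) \left(-40\right) = \left(-91 - i\right) \left(-40\right) = 3640 + 40 i$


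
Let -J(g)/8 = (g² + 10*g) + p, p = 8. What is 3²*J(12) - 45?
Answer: -19629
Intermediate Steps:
J(g) = -64 - 80*g - 8*g² (J(g) = -8*((g² + 10*g) + 8) = -8*(8 + g² + 10*g) = -64 - 80*g - 8*g²)
3²*J(12) - 45 = 3²*(-64 - 80*12 - 8*12²) - 45 = 9*(-64 - 960 - 8*144) - 45 = 9*(-64 - 960 - 1152) - 45 = 9*(-2176) - 45 = -19584 - 45 = -19629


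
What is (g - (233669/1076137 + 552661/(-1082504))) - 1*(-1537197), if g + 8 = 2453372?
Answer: 4648695065495397309/1164922607048 ≈ 3.9906e+6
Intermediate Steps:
g = 2453364 (g = -8 + 2453372 = 2453364)
(g - (233669/1076137 + 552661/(-1082504))) - 1*(-1537197) = (2453364 - (233669/1076137 + 552661/(-1082504))) - 1*(-1537197) = (2453364 - (233669*(1/1076137) + 552661*(-1/1082504))) + 1537197 = (2453364 - (233669/1076137 - 552661/1082504)) + 1537197 = (2453364 - 1*(-341791323381/1164922607048)) + 1537197 = (2453364 + 341791323381/1164922607048) + 1537197 = 2857979528709032853/1164922607048 + 1537197 = 4648695065495397309/1164922607048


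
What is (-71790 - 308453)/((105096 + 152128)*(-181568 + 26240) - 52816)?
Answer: 380243/39954142288 ≈ 9.5170e-6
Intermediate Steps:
(-71790 - 308453)/((105096 + 152128)*(-181568 + 26240) - 52816) = -380243/(257224*(-155328) - 52816) = -380243/(-39954089472 - 52816) = -380243/(-39954142288) = -380243*(-1/39954142288) = 380243/39954142288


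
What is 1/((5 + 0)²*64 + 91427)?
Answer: 1/93027 ≈ 1.0750e-5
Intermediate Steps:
1/((5 + 0)²*64 + 91427) = 1/(5²*64 + 91427) = 1/(25*64 + 91427) = 1/(1600 + 91427) = 1/93027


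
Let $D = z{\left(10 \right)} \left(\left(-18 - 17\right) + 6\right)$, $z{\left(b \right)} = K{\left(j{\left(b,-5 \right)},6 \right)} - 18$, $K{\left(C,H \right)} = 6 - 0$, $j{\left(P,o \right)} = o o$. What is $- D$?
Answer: $-348$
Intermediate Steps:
$j{\left(P,o \right)} = o^{2}$
$K{\left(C,H \right)} = 6$ ($K{\left(C,H \right)} = 6 + 0 = 6$)
$z{\left(b \right)} = -12$ ($z{\left(b \right)} = 6 - 18 = -12$)
$D = 348$ ($D = - 12 \left(\left(-18 - 17\right) + 6\right) = - 12 \left(-35 + 6\right) = \left(-12\right) \left(-29\right) = 348$)
$- D = \left(-1\right) 348 = -348$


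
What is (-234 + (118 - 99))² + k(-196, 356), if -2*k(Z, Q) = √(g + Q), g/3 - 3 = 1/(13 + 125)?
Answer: 46225 - √772386/92 ≈ 46215.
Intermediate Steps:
g = 415/46 (g = 9 + 3/(13 + 125) = 9 + 3/138 = 9 + 3*(1/138) = 9 + 1/46 = 415/46 ≈ 9.0217)
k(Z, Q) = -√(415/46 + Q)/2
(-234 + (118 - 99))² + k(-196, 356) = (-234 + (118 - 99))² - √(19090 + 2116*356)/92 = (-234 + 19)² - √(19090 + 753296)/92 = (-215)² - √772386/92 = 46225 - √772386/92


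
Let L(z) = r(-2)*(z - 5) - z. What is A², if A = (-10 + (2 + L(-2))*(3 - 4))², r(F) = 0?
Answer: 38416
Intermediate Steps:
L(z) = -z (L(z) = 0*(z - 5) - z = 0*(-5 + z) - z = 0 - z = -z)
A = 196 (A = (-10 + (2 - 1*(-2))*(3 - 4))² = (-10 + (2 + 2)*(-1))² = (-10 + 4*(-1))² = (-10 - 4)² = (-14)² = 196)
A² = 196² = 38416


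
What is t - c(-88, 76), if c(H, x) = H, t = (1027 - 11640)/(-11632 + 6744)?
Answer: 440757/4888 ≈ 90.171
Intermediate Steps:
t = 10613/4888 (t = -10613/(-4888) = -10613*(-1/4888) = 10613/4888 ≈ 2.1712)
t - c(-88, 76) = 10613/4888 - 1*(-88) = 10613/4888 + 88 = 440757/4888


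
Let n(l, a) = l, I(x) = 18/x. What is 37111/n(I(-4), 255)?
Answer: -74222/9 ≈ -8246.9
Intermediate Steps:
37111/n(I(-4), 255) = 37111/((18/(-4))) = 37111/((18*(-1/4))) = 37111/(-9/2) = 37111*(-2/9) = -74222/9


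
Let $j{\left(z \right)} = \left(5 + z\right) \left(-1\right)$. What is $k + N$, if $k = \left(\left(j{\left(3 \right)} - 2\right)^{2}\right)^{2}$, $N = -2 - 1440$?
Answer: $8558$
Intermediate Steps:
$j{\left(z \right)} = -5 - z$
$N = -1442$ ($N = -2 - 1440 = -1442$)
$k = 10000$ ($k = \left(\left(\left(-5 - 3\right) - 2\right)^{2}\right)^{2} = \left(\left(-8 - 2\right)^{2}\right)^{2} = \left(\left(-10\right)^{2}\right)^{2} = 100^{2} = 10000$)
$k + N = 10000 - 1442 = 8558$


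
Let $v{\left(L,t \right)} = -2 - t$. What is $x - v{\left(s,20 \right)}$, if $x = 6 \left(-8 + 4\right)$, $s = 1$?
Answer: $-2$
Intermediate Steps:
$x = -24$ ($x = 6 \left(-4\right) = -24$)
$x - v{\left(s,20 \right)} = -24 - \left(-2 - 20\right) = -24 - -22 = -24 + 22 = -2$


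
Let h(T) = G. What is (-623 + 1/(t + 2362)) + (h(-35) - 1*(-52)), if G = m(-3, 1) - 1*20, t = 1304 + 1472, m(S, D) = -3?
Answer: -3051971/5138 ≈ -594.00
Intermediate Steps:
t = 2776
G = -23 (G = -3 - 1*20 = -3 - 20 = -23)
h(T) = -23
(-623 + 1/(t + 2362)) + (h(-35) - 1*(-52)) = (-623 + 1/(2776 + 2362)) + (-23 - 1*(-52)) = (-623 + 1/5138) + (-23 + 52) = (-623 + 1/5138) + 29 = -3200973/5138 + 29 = -3051971/5138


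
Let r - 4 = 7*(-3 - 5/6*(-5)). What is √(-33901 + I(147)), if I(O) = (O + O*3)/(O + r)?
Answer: I*√30915190285/955 ≈ 184.11*I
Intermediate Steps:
r = 73/6 (r = 4 + 7*(-3 - 5/6*(-5)) = 4 + 7*(-3 - 5*⅙*(-5)) = 4 + 7*(-3 - ⅚*(-5)) = 4 + 7*(-3 + 25/6) = 4 + 7*(7/6) = 4 + 49/6 = 73/6 ≈ 12.167)
I(O) = 4*O/(73/6 + O) (I(O) = (O + O*3)/(O + 73/6) = (O + 3*O)/(73/6 + O) = (4*O)/(73/6 + O) = 4*O/(73/6 + O))
√(-33901 + I(147)) = √(-33901 + 24*147/(73 + 6*147)) = √(-33901 + 24*147/(73 + 882)) = √(-33901 + 24*147/955) = √(-33901 + 24*147*(1/955)) = √(-33901 + 3528/955) = √(-32371927/955) = I*√30915190285/955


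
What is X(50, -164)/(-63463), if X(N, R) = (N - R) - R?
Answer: -378/63463 ≈ -0.0059562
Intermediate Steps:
X(N, R) = N - 2*R
X(50, -164)/(-63463) = (50 - 2*(-164))/(-63463) = (50 + 328)*(-1/63463) = 378*(-1/63463) = -378/63463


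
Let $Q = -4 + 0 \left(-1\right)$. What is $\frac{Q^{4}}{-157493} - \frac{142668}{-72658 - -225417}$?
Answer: $- \frac{22508317628}{24058473187} \approx -0.93557$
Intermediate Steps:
$Q = -4$ ($Q = -4 + 0 = -4$)
$\frac{Q^{4}}{-157493} - \frac{142668}{-72658 - -225417} = \frac{\left(-4\right)^{4}}{-157493} - \frac{142668}{-72658 - -225417} = 256 \left(- \frac{1}{157493}\right) - \frac{142668}{-72658 + 225417} = - \frac{256}{157493} - \frac{142668}{152759} = - \frac{22508317628}{24058473187}$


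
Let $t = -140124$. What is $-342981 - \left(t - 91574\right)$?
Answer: $-111283$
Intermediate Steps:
$-342981 - \left(t - 91574\right) = -342981 - \left(-140124 - 91574\right) = -342981 - -231698 = -342981 + 231698 = -111283$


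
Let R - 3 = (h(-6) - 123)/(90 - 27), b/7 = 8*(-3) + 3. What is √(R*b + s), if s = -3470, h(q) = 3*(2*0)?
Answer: 2*I*√906 ≈ 60.2*I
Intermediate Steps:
b = -147 (b = 7*(8*(-3) + 3) = 7*(-24 + 3) = 7*(-21) = -147)
h(q) = 0 (h(q) = 3*0 = 0)
R = 22/21 (R = 3 + (0 - 123)/(90 - 27) = 3 - 123/63 = 3 - 123*1/63 = 3 - 41/21 = 22/21 ≈ 1.0476)
√(R*b + s) = √((22/21)*(-147) - 3470) = √(-154 - 3470) = √(-3624) = 2*I*√906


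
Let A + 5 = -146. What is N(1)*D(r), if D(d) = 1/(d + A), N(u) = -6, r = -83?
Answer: 1/39 ≈ 0.025641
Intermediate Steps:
A = -151 (A = -5 - 146 = -151)
D(d) = 1/(-151 + d) (D(d) = 1/(d - 151) = 1/(-151 + d))
N(1)*D(r) = -6/(-151 - 83) = -6/(-234) = -6*(-1/234) = 1/39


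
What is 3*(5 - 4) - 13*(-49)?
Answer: 640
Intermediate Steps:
3*(5 - 4) - 13*(-49) = 3*1 + 637 = 3 + 637 = 640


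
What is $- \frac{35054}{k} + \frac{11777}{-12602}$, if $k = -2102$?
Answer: $\frac{208497627}{13244702} \approx 15.742$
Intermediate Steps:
$- \frac{35054}{k} + \frac{11777}{-12602} = - \frac{35054}{-2102} + \frac{11777}{-12602} = \left(-35054\right) \left(- \frac{1}{2102}\right) + 11777 \left(- \frac{1}{12602}\right) = \frac{17527}{1051} - \frac{11777}{12602} = \frac{208497627}{13244702}$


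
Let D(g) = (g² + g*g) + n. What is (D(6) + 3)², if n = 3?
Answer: 6084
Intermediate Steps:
D(g) = 3 + 2*g² (D(g) = (g² + g*g) + 3 = (g² + g²) + 3 = 2*g² + 3 = 3 + 2*g²)
(D(6) + 3)² = ((3 + 2*6²) + 3)² = ((3 + 2*36) + 3)² = ((3 + 72) + 3)² = (75 + 3)² = 78² = 6084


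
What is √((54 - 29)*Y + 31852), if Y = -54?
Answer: √30502 ≈ 174.65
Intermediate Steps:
√((54 - 29)*Y + 31852) = √((54 - 29)*(-54) + 31852) = √(25*(-54) + 31852) = √(-1350 + 31852) = √30502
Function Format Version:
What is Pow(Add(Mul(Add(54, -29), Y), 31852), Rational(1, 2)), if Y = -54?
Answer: Pow(30502, Rational(1, 2)) ≈ 174.65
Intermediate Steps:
Pow(Add(Mul(Add(54, -29), Y), 31852), Rational(1, 2)) = Pow(Add(Mul(Add(54, -29), -54), 31852), Rational(1, 2)) = Pow(Add(Mul(25, -54), 31852), Rational(1, 2)) = Pow(Add(-1350, 31852), Rational(1, 2)) = Pow(30502, Rational(1, 2))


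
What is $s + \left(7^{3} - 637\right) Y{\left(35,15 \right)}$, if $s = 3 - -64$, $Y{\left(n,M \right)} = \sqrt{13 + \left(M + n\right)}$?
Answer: $67 - 882 \sqrt{7} \approx -2266.6$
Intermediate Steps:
$Y{\left(n,M \right)} = \sqrt{13 + M + n}$
$s = 67$ ($s = 3 + 64 = 67$)
$s + \left(7^{3} - 637\right) Y{\left(35,15 \right)} = 67 + \left(7^{3} - 637\right) \sqrt{13 + 15 + 35} = 67 + \left(343 - 637\right) \sqrt{63} = 67 - 294 \cdot 3 \sqrt{7} = 67 - 882 \sqrt{7}$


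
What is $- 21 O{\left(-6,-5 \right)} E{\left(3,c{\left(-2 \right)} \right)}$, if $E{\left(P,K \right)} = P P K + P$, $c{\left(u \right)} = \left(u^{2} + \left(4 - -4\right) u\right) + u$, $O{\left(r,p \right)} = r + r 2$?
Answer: $-46494$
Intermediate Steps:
$O{\left(r,p \right)} = 3 r$ ($O{\left(r,p \right)} = r + 2 r = 3 r$)
$c{\left(u \right)} = u^{2} + 9 u$ ($c{\left(u \right)} = \left(u^{2} + \left(4 + 4\right) u\right) + u = \left(u^{2} + 8 u\right) + u = u^{2} + 9 u$)
$E{\left(P,K \right)} = P + K P^{2}$ ($E{\left(P,K \right)} = P^{2} K + P = K P^{2} + P = P + K P^{2}$)
$- 21 O{\left(-6,-5 \right)} E{\left(3,c{\left(-2 \right)} \right)} = - 21 \cdot 3 \left(-6\right) 3 \left(1 + - 2 \left(9 - 2\right) 3\right) = \left(-21\right) \left(-18\right) 3 \left(1 + \left(-2\right) 7 \cdot 3\right) = 378 \cdot 3 \left(1 - 42\right) = 378 \cdot 3 \left(-41\right) = 378 \left(-123\right) = -46494$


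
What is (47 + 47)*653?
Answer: 61382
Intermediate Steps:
(47 + 47)*653 = 94*653 = 61382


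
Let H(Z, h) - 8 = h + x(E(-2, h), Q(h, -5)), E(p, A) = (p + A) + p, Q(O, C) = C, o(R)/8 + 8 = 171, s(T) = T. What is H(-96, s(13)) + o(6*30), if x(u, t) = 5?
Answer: 1330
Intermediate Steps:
o(R) = 1304 (o(R) = -64 + 8*171 = -64 + 1368 = 1304)
E(p, A) = A + 2*p (E(p, A) = (A + p) + p = A + 2*p)
H(Z, h) = 13 + h (H(Z, h) = 8 + (h + 5) = 8 + (5 + h) = 13 + h)
H(-96, s(13)) + o(6*30) = (13 + 13) + 1304 = 26 + 1304 = 1330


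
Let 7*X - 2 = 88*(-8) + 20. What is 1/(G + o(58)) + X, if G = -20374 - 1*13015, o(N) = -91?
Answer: -22833367/234360 ≈ -97.429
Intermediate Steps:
G = -33389 (G = -20374 - 13015 = -33389)
X = -682/7 (X = 2/7 + (88*(-8) + 20)/7 = 2/7 + (-704 + 20)/7 = 2/7 + (⅐)*(-684) = 2/7 - 684/7 = -682/7 ≈ -97.429)
1/(G + o(58)) + X = 1/(-33389 - 91) - 682/7 = 1/(-33480) - 682/7 = -1/33480 - 682/7 = -22833367/234360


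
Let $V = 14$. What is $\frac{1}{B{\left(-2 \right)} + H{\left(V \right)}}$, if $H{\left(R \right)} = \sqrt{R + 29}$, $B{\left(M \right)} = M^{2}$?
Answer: $- \frac{4}{27} + \frac{\sqrt{43}}{27} \approx 0.09472$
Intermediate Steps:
$H{\left(R \right)} = \sqrt{29 + R}$
$\frac{1}{B{\left(-2 \right)} + H{\left(V \right)}} = \frac{1}{\left(-2\right)^{2} + \sqrt{29 + 14}} = \frac{1}{4 + \sqrt{43}}$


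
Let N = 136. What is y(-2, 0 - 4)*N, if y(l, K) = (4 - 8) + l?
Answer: -816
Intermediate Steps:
y(l, K) = -4 + l
y(-2, 0 - 4)*N = (-4 - 2)*136 = -6*136 = -816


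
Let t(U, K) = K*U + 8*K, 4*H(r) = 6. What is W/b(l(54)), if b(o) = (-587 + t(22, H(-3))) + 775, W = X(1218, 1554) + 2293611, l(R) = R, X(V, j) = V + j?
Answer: 2296383/233 ≈ 9855.7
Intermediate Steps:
H(r) = 3/2 (H(r) = (¼)*6 = 3/2)
W = 2296383 (W = (1218 + 1554) + 2293611 = 2772 + 2293611 = 2296383)
t(U, K) = 8*K + K*U
b(o) = 233 (b(o) = (-587 + 3*(8 + 22)/2) + 775 = (-587 + (3/2)*30) + 775 = (-587 + 45) + 775 = -542 + 775 = 233)
W/b(l(54)) = 2296383/233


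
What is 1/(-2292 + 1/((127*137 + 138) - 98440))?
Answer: -80903/185429677 ≈ -0.00043630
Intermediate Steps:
1/(-2292 + 1/((127*137 + 138) - 98440)) = 1/(-2292 + 1/((17399 + 138) - 98440)) = 1/(-2292 + 1/(17537 - 98440)) = 1/(-2292 + 1/(-80903)) = 1/(-2292 - 1/80903) = 1/(-185429677/80903) = -80903/185429677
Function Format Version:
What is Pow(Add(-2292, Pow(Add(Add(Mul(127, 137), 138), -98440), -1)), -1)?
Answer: Rational(-80903, 185429677) ≈ -0.00043630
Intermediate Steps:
Pow(Add(-2292, Pow(Add(Add(Mul(127, 137), 138), -98440), -1)), -1) = Pow(Add(-2292, Pow(Add(Add(17399, 138), -98440), -1)), -1) = Pow(Add(-2292, Pow(Add(17537, -98440), -1)), -1) = Pow(Add(-2292, Pow(-80903, -1)), -1) = Pow(Add(-2292, Rational(-1, 80903)), -1) = Pow(Rational(-185429677, 80903), -1) = Rational(-80903, 185429677)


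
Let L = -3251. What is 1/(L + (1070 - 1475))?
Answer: -1/3656 ≈ -0.00027352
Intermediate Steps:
1/(L + (1070 - 1475)) = 1/(-3251 + (1070 - 1475)) = 1/(-3251 - 405) = 1/(-3656) = -1/3656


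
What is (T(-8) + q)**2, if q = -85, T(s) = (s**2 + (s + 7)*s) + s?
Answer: 441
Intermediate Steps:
T(s) = s + s**2 + s*(7 + s) (T(s) = (s**2 + (7 + s)*s) + s = (s**2 + s*(7 + s)) + s = s + s**2 + s*(7 + s))
(T(-8) + q)**2 = (2*(-8)*(4 - 8) - 85)**2 = (2*(-8)*(-4) - 85)**2 = (64 - 85)**2 = (-21)**2 = 441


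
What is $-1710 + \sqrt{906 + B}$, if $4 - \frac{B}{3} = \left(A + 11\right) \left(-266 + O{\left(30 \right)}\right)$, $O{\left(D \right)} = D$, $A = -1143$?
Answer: $-1710 + i \sqrt{800538} \approx -1710.0 + 894.73 i$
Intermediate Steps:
$B = -801444$ ($B = 12 - 3 \left(-1143 + 11\right) \left(-266 + 30\right) = 12 - 3 \left(\left(-1132\right) \left(-236\right)\right) = 12 - 801456 = -801444$)
$-1710 + \sqrt{906 + B} = -1710 + \sqrt{906 - 801444} = -1710 + \sqrt{-800538} = -1710 + i \sqrt{800538}$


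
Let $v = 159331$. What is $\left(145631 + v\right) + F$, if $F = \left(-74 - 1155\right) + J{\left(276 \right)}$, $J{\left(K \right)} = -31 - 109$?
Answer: $303593$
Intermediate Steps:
$J{\left(K \right)} = -140$
$F = -1369$ ($F = \left(-74 - 1155\right) - 140 = -1229 - 140 = -1369$)
$\left(145631 + v\right) + F = \left(145631 + 159331\right) - 1369 = 304962 - 1369 = 303593$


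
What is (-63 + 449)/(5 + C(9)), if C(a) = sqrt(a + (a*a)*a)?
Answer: -1930/713 + 1158*sqrt(82)/713 ≈ 12.000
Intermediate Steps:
C(a) = sqrt(a + a**3) (C(a) = sqrt(a + a**2*a) = sqrt(a + a**3))
(-63 + 449)/(5 + C(9)) = (-63 + 449)/(5 + sqrt(9 + 9**3)) = 386/(5 + sqrt(9 + 729)) = 386/(5 + sqrt(738)) = 386/(5 + 3*sqrt(82))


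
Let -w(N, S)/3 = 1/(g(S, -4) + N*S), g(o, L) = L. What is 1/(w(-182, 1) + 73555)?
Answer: 62/4560411 ≈ 1.3595e-5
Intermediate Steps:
w(N, S) = -3/(-4 + N*S)
1/(w(-182, 1) + 73555) = 1/(-3/(-4 - 182*1) + 73555) = 1/(-3/(-4 - 182) + 73555) = 1/(-3/(-186) + 73555) = 1/(-3*(-1/186) + 73555) = 1/(1/62 + 73555) = 1/(4560411/62) = 62/4560411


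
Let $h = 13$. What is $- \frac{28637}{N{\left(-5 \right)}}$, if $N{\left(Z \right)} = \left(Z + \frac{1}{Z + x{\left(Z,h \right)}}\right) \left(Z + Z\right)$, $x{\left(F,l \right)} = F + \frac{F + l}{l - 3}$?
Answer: $- \frac{658651}{1175} \approx -560.55$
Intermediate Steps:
$x{\left(F,l \right)} = F + \frac{F + l}{-3 + l}$
$N{\left(Z \right)} = 2 Z \left(Z + \frac{1}{\frac{13}{10} + \frac{21 Z}{10}}\right)$ ($N{\left(Z \right)} = \left(Z + \frac{1}{Z + \frac{13 - 2 Z + Z 13}{-3 + 13}}\right) \left(Z + Z\right) = \left(Z + \frac{1}{Z + \frac{13 - 2 Z + 13 Z}{10}}\right) 2 Z = \left(Z + \frac{1}{Z + \frac{13 + 11 Z}{10}}\right) 2 Z = \left(Z + \frac{1}{Z + \left(\frac{13}{10} + \frac{11 Z}{10}\right)}\right) 2 Z = \left(Z + \frac{1}{\frac{13}{10} + \frac{21 Z}{10}}\right) 2 Z = 2 Z \left(Z + \frac{1}{\frac{13}{10} + \frac{21 Z}{10}}\right)$)
$- \frac{28637}{N{\left(-5 \right)}} = - \frac{28637}{2 \left(-5\right) \frac{1}{13 + 21 \left(-5\right)} \left(10 + 13 \left(-5\right) + 21 \left(-5\right)^{2}\right)} = - \frac{28637}{2 \left(-5\right) \frac{1}{13 - 105} \left(10 - 65 + 21 \cdot 25\right)} = - \frac{28637}{2 \left(-5\right) \frac{1}{-92} \left(10 - 65 + 525\right)} = - \frac{28637}{2 \left(-5\right) \left(- \frac{1}{92}\right) 470} = - \frac{28637}{\frac{1175}{23}} = \left(-28637\right) \frac{23}{1175} = - \frac{658651}{1175}$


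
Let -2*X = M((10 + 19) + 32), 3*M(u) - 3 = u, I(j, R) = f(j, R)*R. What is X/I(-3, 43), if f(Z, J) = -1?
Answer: 32/129 ≈ 0.24806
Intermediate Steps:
I(j, R) = -R
M(u) = 1 + u/3
X = -32/3 (X = -(1 + ((10 + 19) + 32)/3)/2 = -(1 + (29 + 32)/3)/2 = -(1 + (1/3)*61)/2 = -(1 + 61/3)/2 = -1/2*64/3 = -32/3 ≈ -10.667)
X/I(-3, 43) = -32/(3*((-1*43))) = -32/3/(-43) = -32/3*(-1/43) = 32/129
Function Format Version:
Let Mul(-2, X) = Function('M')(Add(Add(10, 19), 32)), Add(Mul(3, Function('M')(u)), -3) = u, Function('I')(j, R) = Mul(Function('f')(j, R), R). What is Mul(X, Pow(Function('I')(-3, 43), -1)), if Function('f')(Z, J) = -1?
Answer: Rational(32, 129) ≈ 0.24806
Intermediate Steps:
Function('I')(j, R) = Mul(-1, R)
Function('M')(u) = Add(1, Mul(Rational(1, 3), u))
X = Rational(-32, 3) (X = Mul(Rational(-1, 2), Add(1, Mul(Rational(1, 3), Add(Add(10, 19), 32)))) = Mul(Rational(-1, 2), Add(1, Mul(Rational(1, 3), Add(29, 32)))) = Mul(Rational(-1, 2), Add(1, Mul(Rational(1, 3), 61))) = Mul(Rational(-1, 2), Add(1, Rational(61, 3))) = Mul(Rational(-1, 2), Rational(64, 3)) = Rational(-32, 3) ≈ -10.667)
Mul(X, Pow(Function('I')(-3, 43), -1)) = Mul(Rational(-32, 3), Pow(Mul(-1, 43), -1)) = Mul(Rational(-32, 3), Pow(-43, -1)) = Mul(Rational(-32, 3), Rational(-1, 43)) = Rational(32, 129)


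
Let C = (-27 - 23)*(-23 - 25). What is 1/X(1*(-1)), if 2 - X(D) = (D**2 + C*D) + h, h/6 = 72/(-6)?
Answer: 1/2473 ≈ 0.00040437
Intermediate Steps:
h = -72 (h = 6*(72/(-6)) = 6*(72*(-1/6)) = 6*(-12) = -72)
C = 2400 (C = -50*(-48) = 2400)
X(D) = 74 - D**2 - 2400*D (X(D) = 2 - ((D**2 + 2400*D) - 72) = 2 - (-72 + D**2 + 2400*D) = 2 + (72 - D**2 - 2400*D) = 74 - D**2 - 2400*D)
1/X(1*(-1)) = 1/(74 - (1*(-1))**2 - 2400*(-1)) = 1/(74 - 1*(-1)**2 - 2400*(-1)) = 1/(74 - 1*1 + 2400) = 1/(74 - 1 + 2400) = 1/2473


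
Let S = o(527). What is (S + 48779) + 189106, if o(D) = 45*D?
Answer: 261600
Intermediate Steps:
S = 23715 (S = 45*527 = 23715)
(S + 48779) + 189106 = (23715 + 48779) + 189106 = 72494 + 189106 = 261600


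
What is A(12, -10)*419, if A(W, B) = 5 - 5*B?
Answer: 23045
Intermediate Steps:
A(12, -10)*419 = (5 - 5*(-10))*419 = (5 + 50)*419 = 55*419 = 23045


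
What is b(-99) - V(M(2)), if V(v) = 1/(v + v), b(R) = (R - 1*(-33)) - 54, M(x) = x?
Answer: -481/4 ≈ -120.25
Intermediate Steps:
b(R) = -21 + R (b(R) = (R + 33) - 54 = (33 + R) - 54 = -21 + R)
V(v) = 1/(2*v)
b(-99) - V(M(2)) = (-21 - 99) - 1/(2*2) = -120 - 1/(2*2) = -120 - 1*1/4 = -120 - 1/4 = -481/4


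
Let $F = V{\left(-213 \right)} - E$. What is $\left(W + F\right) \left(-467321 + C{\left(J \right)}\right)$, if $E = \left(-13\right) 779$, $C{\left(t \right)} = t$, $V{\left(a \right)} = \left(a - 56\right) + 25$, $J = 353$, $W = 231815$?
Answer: $-112865231664$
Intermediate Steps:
$V{\left(a \right)} = -31 + a$ ($V{\left(a \right)} = \left(-56 + a\right) + 25 = -31 + a$)
$E = -10127$
$F = 9883$ ($F = \left(-31 - 213\right) - -10127 = -244 + 10127 = 9883$)
$\left(W + F\right) \left(-467321 + C{\left(J \right)}\right) = \left(231815 + 9883\right) \left(-467321 + 353\right) = 241698 \left(-466968\right) = -112865231664$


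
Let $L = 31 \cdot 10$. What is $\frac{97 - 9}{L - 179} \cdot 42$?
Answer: $\frac{3696}{131} \approx 28.214$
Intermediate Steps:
$L = 310$
$\frac{97 - 9}{L - 179} \cdot 42 = \frac{97 - 9}{310 - 179} \cdot 42 = \frac{88}{131} \cdot 42 = \frac{3696}{131}$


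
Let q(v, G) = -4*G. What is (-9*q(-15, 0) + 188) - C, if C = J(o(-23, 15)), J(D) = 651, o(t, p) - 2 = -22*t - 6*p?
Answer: -463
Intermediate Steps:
o(t, p) = 2 - 22*t - 6*p (o(t, p) = 2 + (-22*t - 6*p) = 2 - 22*t - 6*p)
C = 651
(-9*q(-15, 0) + 188) - C = (-(-36)*0 + 188) - 1*651 = (-9*0 + 188) - 651 = (0 + 188) - 651 = 188 - 651 = -463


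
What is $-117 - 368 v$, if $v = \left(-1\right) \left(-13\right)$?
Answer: $-4901$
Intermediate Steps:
$v = 13$
$-117 - 368 v = -117 - 4784 = -4901$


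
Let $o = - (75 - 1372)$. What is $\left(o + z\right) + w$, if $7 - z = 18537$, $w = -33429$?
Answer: $-50662$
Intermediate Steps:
$z = -18530$ ($z = 7 - 18537 = -18530$)
$o = 1297$ ($o = - (75 - 1372) = \left(-1\right) \left(-1297\right) = 1297$)
$\left(o + z\right) + w = \left(1297 - 18530\right) - 33429 = -17233 - 33429 = -50662$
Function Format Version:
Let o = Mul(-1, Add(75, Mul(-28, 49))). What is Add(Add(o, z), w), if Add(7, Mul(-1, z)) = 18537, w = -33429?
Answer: -50662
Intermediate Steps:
z = -18530 (z = Add(7, Mul(-1, 18537)) = Add(7, -18537) = -18530)
o = 1297 (o = Mul(-1, Add(75, -1372)) = Mul(-1, -1297) = 1297)
Add(Add(o, z), w) = Add(Add(1297, -18530), -33429) = Add(-17233, -33429) = -50662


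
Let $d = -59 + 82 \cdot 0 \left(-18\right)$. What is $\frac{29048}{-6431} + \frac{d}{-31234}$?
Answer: $- \frac{906905803}{200865854} \approx -4.515$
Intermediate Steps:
$d = -59$ ($d = -59 + 82 \cdot 0 = -59 + 0 = -59$)
$\frac{29048}{-6431} + \frac{d}{-31234} = \frac{29048}{-6431} - \frac{59}{-31234} = 29048 \left(- \frac{1}{6431}\right) - - \frac{59}{31234} = - \frac{29048}{6431} + \frac{59}{31234} = - \frac{906905803}{200865854}$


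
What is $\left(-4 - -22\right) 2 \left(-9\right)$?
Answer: $-324$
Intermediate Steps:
$\left(-4 - -22\right) 2 \left(-9\right) = \left(-4 + 22\right) 2 \left(-9\right) = 18 \cdot 2 \left(-9\right) = 36 \left(-9\right) = -324$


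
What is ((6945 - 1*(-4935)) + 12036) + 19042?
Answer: 42958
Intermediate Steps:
((6945 - 1*(-4935)) + 12036) + 19042 = ((6945 + 4935) + 12036) + 19042 = (11880 + 12036) + 19042 = 23916 + 19042 = 42958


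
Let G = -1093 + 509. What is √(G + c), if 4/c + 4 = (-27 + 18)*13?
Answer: 6*I*√1963/11 ≈ 24.167*I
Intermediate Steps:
c = -4/121 (c = 4/(-4 + (-27 + 18)*13) = 4/(-4 - 9*13) = 4/(-4 - 117) = 4/(-121) = 4*(-1/121) = -4/121 ≈ -0.033058)
G = -584
√(G + c) = √(-584 - 4/121) = √(-70668/121) = 6*I*√1963/11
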